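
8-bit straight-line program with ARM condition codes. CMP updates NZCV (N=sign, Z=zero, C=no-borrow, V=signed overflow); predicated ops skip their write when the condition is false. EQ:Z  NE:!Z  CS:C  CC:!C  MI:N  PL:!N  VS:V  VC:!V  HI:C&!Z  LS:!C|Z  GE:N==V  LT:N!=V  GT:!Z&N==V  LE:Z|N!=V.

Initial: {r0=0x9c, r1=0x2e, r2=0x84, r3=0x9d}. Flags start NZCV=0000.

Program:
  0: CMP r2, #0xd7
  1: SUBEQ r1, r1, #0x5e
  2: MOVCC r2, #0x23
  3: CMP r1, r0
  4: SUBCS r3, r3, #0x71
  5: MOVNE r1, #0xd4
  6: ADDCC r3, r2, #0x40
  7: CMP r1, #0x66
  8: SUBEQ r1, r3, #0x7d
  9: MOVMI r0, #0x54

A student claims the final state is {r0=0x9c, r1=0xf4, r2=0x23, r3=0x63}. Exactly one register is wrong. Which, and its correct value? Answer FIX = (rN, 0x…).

FIX = (r1, 0xd4)

[0] flags=1000 → (cmp)
[1] flags=1000 EQ?F → skip
[2] flags=1000 CC?T → r2=0x23
[3] flags=1001 → (cmp)
[4] flags=1001 CS?F → skip
[5] flags=1001 NE?T → r1=0xd4
[6] flags=1001 CC?T → r3=0x63
[7] flags=0011 → (cmp)
[8] flags=0011 EQ?F → skip
[9] flags=0011 MI?F → skip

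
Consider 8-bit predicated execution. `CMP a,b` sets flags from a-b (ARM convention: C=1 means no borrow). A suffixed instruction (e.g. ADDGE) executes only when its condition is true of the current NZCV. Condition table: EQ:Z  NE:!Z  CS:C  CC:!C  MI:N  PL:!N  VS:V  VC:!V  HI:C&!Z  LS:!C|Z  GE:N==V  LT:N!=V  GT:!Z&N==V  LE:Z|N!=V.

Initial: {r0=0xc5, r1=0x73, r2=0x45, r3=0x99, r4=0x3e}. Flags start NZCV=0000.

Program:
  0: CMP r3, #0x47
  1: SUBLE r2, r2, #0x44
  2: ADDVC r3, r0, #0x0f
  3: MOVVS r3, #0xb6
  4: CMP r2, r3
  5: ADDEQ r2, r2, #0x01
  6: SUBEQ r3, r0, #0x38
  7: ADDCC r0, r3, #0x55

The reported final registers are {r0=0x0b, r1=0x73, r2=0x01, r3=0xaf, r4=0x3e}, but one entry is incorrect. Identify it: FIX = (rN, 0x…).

0: ✓ CMP  NZCV=0011
1: ✓ SUBLE  r2←0x01
2: · ADDVC
3: ✓ MOVVS  r3←0xb6
4: ✓ CMP  NZCV=0000
5: · ADDEQ
6: · SUBEQ
7: ✓ ADDCC  r0←0x0b

FIX = (r3, 0xb6)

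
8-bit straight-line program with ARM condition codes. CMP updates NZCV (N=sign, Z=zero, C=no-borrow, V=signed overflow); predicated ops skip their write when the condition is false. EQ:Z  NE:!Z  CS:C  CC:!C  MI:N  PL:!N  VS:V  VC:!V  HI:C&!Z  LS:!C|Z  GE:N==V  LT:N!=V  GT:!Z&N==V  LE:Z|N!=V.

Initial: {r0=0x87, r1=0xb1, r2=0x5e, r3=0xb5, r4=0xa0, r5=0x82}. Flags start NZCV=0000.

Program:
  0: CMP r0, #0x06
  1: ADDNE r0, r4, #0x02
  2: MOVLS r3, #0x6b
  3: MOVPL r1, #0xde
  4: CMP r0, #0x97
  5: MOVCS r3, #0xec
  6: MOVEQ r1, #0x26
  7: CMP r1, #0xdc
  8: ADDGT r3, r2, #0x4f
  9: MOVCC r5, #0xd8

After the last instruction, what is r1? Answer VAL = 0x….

VAL = 0xb1

0: ✓ CMP  NZCV=1010
1: ✓ ADDNE  r0←0xa2
2: · MOVLS
3: · MOVPL
4: ✓ CMP  NZCV=0010
5: ✓ MOVCS  r3←0xec
6: · MOVEQ
7: ✓ CMP  NZCV=1000
8: · ADDGT
9: ✓ MOVCC  r5←0xd8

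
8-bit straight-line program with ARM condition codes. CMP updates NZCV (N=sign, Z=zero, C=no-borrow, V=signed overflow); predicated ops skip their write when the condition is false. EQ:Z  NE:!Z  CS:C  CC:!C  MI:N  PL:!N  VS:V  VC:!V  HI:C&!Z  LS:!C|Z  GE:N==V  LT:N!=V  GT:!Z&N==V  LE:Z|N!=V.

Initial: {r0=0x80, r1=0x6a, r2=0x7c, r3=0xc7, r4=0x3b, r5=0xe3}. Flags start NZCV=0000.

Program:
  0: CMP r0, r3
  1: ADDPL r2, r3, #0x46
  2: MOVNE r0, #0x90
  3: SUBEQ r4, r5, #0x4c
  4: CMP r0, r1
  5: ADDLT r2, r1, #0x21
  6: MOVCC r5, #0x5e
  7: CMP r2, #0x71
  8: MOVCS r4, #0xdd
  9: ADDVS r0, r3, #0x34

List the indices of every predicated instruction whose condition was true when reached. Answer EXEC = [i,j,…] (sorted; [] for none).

EXEC = [2,5,8,9]

0: ✓ CMP  NZCV=1000
1: · ADDPL
2: ✓ MOVNE  r0←0x90
3: · SUBEQ
4: ✓ CMP  NZCV=0011
5: ✓ ADDLT  r2←0x8b
6: · MOVCC
7: ✓ CMP  NZCV=0011
8: ✓ MOVCS  r4←0xdd
9: ✓ ADDVS  r0←0xfb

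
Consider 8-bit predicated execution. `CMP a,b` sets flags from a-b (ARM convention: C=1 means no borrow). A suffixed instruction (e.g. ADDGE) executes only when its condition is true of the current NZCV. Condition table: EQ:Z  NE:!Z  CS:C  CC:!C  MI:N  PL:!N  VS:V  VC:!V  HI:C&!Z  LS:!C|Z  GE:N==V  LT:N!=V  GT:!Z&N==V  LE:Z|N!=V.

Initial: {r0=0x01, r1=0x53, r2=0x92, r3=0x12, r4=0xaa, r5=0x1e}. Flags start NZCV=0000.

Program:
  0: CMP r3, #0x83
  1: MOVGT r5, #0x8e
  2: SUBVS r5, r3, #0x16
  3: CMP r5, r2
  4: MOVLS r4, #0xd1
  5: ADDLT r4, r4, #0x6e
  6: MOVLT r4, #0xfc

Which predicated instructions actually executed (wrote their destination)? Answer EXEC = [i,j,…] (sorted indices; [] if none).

EXEC = [1,2]

0: ✓ CMP  NZCV=1001
1: ✓ MOVGT  r5←0x8e
2: ✓ SUBVS  r5←0xfc
3: ✓ CMP  NZCV=0010
4: · MOVLS
5: · ADDLT
6: · MOVLT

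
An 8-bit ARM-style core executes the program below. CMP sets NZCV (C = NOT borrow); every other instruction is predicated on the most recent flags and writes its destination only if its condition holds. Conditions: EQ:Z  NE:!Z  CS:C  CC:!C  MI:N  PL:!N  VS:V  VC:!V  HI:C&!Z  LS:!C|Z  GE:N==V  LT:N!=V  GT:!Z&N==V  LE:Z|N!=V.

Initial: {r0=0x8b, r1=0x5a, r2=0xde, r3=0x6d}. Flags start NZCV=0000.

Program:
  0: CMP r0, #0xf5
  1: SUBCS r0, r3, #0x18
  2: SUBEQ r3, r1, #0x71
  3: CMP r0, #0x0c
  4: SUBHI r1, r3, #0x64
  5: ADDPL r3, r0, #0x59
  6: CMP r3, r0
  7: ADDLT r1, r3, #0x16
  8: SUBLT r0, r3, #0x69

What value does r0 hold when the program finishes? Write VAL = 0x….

[0] flags=1000 → (cmp)
[1] flags=1000 CS?F → skip
[2] flags=1000 EQ?F → skip
[3] flags=0011 → (cmp)
[4] flags=0011 HI?T → r1=0x09
[5] flags=0011 PL?T → r3=0xe4
[6] flags=0010 → (cmp)
[7] flags=0010 LT?F → skip
[8] flags=0010 LT?F → skip

VAL = 0x8b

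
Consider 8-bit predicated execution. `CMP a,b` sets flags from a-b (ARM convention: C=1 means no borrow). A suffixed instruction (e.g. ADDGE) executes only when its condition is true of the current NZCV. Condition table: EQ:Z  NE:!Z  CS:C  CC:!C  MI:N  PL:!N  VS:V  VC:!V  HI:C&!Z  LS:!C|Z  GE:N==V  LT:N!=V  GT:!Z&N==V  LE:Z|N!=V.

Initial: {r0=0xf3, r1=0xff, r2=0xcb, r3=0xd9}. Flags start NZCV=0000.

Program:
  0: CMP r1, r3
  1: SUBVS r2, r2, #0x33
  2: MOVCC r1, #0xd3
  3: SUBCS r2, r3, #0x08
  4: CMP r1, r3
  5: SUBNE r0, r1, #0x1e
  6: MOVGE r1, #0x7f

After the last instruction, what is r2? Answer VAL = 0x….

VAL = 0xd1

[0] flags=0010 → (cmp)
[1] flags=0010 VS?F → skip
[2] flags=0010 CC?F → skip
[3] flags=0010 CS?T → r2=0xd1
[4] flags=0010 → (cmp)
[5] flags=0010 NE?T → r0=0xe1
[6] flags=0010 GE?T → r1=0x7f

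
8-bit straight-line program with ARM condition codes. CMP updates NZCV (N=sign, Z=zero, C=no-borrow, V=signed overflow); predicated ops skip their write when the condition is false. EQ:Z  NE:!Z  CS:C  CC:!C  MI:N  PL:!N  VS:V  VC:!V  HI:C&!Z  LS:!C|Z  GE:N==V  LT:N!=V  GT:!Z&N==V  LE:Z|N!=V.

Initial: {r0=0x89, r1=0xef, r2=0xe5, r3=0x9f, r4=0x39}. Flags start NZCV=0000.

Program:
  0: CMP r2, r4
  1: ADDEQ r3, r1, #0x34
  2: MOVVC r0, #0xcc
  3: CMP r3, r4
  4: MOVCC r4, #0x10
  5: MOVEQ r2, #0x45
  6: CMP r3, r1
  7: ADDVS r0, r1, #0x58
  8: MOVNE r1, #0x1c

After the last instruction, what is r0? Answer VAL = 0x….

VAL = 0xcc

[0] flags=1010 → (cmp)
[1] flags=1010 EQ?F → skip
[2] flags=1010 VC?T → r0=0xcc
[3] flags=0011 → (cmp)
[4] flags=0011 CC?F → skip
[5] flags=0011 EQ?F → skip
[6] flags=1000 → (cmp)
[7] flags=1000 VS?F → skip
[8] flags=1000 NE?T → r1=0x1c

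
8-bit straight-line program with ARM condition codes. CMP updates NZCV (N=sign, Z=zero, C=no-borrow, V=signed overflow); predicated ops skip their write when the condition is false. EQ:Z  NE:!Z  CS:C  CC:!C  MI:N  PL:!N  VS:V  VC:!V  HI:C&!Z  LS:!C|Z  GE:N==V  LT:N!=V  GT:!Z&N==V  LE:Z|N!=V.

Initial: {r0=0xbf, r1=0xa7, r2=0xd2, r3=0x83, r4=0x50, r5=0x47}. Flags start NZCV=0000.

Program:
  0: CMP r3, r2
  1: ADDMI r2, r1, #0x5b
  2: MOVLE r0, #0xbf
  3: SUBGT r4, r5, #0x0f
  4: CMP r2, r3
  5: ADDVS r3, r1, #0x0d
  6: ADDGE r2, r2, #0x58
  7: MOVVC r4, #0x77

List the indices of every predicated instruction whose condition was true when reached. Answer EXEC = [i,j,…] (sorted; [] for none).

EXEC = [1,2,6,7]

[0] flags=1000 → (cmp)
[1] flags=1000 MI?T → r2=0x02
[2] flags=1000 LE?T → r0=0xbf
[3] flags=1000 GT?F → skip
[4] flags=0000 → (cmp)
[5] flags=0000 VS?F → skip
[6] flags=0000 GE?T → r2=0x5a
[7] flags=0000 VC?T → r4=0x77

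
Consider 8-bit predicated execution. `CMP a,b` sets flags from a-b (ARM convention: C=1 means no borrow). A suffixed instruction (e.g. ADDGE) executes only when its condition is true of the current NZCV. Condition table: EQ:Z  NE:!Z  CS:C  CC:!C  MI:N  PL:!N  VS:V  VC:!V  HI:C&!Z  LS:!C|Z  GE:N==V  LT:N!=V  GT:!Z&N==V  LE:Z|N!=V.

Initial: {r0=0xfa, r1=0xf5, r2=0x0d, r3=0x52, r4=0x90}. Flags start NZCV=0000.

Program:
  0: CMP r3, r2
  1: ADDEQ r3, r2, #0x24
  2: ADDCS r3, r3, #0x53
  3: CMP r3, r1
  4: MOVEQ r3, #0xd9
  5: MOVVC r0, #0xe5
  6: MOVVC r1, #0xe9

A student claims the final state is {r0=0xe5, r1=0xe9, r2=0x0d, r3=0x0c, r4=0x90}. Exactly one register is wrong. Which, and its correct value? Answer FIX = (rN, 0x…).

FIX = (r3, 0xa5)

0: ✓ CMP  NZCV=0010
1: · ADDEQ
2: ✓ ADDCS  r3←0xa5
3: ✓ CMP  NZCV=1000
4: · MOVEQ
5: ✓ MOVVC  r0←0xe5
6: ✓ MOVVC  r1←0xe9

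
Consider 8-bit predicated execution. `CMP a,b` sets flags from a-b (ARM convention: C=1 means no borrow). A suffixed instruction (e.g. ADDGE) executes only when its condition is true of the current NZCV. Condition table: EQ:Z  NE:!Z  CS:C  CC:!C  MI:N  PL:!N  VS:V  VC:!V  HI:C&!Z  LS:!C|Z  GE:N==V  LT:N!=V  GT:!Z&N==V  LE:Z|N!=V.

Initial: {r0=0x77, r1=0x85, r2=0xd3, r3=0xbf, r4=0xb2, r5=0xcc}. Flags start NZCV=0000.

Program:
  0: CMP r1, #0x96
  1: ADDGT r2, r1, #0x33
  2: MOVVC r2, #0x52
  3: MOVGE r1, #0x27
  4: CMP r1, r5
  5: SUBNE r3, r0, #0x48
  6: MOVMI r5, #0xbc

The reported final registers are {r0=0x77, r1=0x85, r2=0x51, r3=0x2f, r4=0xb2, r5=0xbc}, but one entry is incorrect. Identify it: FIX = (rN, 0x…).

0: ✓ CMP  NZCV=1000
1: · ADDGT
2: ✓ MOVVC  r2←0x52
3: · MOVGE
4: ✓ CMP  NZCV=1000
5: ✓ SUBNE  r3←0x2f
6: ✓ MOVMI  r5←0xbc

FIX = (r2, 0x52)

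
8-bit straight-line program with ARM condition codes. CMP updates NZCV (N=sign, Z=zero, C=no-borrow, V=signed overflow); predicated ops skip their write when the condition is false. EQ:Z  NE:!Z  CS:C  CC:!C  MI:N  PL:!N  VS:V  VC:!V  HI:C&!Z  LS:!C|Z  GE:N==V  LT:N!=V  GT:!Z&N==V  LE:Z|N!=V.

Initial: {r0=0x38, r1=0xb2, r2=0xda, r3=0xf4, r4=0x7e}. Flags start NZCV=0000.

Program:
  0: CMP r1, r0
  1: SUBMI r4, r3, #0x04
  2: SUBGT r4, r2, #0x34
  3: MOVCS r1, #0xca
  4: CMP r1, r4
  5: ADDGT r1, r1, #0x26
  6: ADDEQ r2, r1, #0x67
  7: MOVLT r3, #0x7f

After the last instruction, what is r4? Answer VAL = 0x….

0: ✓ CMP  NZCV=0011
1: · SUBMI
2: · SUBGT
3: ✓ MOVCS  r1←0xca
4: ✓ CMP  NZCV=0011
5: · ADDGT
6: · ADDEQ
7: ✓ MOVLT  r3←0x7f

VAL = 0x7e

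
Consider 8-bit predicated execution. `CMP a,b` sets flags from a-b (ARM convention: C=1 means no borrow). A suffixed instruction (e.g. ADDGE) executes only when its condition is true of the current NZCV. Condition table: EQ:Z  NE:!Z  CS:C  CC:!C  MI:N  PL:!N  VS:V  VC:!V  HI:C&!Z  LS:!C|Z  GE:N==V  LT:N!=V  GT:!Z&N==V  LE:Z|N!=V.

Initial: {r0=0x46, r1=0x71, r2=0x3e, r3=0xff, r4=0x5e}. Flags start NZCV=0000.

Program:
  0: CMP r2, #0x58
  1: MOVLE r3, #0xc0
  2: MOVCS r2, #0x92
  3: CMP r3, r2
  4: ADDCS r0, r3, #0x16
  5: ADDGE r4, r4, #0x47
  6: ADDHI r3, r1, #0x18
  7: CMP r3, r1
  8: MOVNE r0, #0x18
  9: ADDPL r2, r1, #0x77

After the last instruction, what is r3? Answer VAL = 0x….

[0] flags=1000 → (cmp)
[1] flags=1000 LE?T → r3=0xc0
[2] flags=1000 CS?F → skip
[3] flags=1010 → (cmp)
[4] flags=1010 CS?T → r0=0xd6
[5] flags=1010 GE?F → skip
[6] flags=1010 HI?T → r3=0x89
[7] flags=0011 → (cmp)
[8] flags=0011 NE?T → r0=0x18
[9] flags=0011 PL?T → r2=0xe8

VAL = 0x89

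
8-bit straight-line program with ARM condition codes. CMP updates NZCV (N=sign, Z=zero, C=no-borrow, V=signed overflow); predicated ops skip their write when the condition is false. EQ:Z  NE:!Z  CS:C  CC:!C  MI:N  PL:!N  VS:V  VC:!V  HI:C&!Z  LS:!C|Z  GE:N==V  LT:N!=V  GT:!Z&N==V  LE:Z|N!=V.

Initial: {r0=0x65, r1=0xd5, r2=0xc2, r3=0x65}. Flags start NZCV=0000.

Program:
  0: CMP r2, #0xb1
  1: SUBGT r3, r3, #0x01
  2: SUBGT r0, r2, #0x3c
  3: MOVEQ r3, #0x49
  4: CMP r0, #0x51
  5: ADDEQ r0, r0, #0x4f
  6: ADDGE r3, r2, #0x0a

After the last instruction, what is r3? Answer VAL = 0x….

0: ✓ CMP  NZCV=0010
1: ✓ SUBGT  r3←0x64
2: ✓ SUBGT  r0←0x86
3: · MOVEQ
4: ✓ CMP  NZCV=0011
5: · ADDEQ
6: · ADDGE

VAL = 0x64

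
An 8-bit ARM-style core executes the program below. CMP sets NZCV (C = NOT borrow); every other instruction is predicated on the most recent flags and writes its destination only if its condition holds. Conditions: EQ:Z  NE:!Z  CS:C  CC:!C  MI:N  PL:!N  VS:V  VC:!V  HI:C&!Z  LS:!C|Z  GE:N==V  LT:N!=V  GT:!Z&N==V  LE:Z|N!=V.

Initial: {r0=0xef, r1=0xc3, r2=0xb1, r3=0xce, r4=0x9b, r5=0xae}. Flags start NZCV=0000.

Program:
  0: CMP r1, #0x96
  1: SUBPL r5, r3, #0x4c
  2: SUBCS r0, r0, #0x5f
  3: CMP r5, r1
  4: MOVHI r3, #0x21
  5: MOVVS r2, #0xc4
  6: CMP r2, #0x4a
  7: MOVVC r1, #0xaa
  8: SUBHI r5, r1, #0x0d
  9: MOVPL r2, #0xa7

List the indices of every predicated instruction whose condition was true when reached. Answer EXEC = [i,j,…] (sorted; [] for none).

0: ✓ CMP  NZCV=0010
1: ✓ SUBPL  r5←0x82
2: ✓ SUBCS  r0←0x90
3: ✓ CMP  NZCV=1000
4: · MOVHI
5: · MOVVS
6: ✓ CMP  NZCV=0011
7: · MOVVC
8: ✓ SUBHI  r5←0xb6
9: ✓ MOVPL  r2←0xa7

EXEC = [1,2,8,9]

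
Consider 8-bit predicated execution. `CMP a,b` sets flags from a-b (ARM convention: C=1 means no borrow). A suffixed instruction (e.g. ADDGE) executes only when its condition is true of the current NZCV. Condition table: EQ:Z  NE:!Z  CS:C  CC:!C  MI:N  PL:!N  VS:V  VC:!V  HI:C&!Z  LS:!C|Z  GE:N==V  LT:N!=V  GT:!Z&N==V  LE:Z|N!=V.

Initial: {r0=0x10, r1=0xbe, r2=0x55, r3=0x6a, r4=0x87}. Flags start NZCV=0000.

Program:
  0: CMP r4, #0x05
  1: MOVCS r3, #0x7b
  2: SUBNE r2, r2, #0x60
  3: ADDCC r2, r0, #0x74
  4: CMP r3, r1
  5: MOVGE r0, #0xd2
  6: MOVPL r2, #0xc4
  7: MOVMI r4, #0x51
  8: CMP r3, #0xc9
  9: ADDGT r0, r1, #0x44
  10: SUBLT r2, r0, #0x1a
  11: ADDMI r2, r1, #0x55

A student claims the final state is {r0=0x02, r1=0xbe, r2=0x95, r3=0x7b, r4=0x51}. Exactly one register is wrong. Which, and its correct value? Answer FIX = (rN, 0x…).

0: ✓ CMP  NZCV=1010
1: ✓ MOVCS  r3←0x7b
2: ✓ SUBNE  r2←0xf5
3: · ADDCC
4: ✓ CMP  NZCV=1001
5: ✓ MOVGE  r0←0xd2
6: · MOVPL
7: ✓ MOVMI  r4←0x51
8: ✓ CMP  NZCV=1001
9: ✓ ADDGT  r0←0x02
10: · SUBLT
11: ✓ ADDMI  r2←0x13

FIX = (r2, 0x13)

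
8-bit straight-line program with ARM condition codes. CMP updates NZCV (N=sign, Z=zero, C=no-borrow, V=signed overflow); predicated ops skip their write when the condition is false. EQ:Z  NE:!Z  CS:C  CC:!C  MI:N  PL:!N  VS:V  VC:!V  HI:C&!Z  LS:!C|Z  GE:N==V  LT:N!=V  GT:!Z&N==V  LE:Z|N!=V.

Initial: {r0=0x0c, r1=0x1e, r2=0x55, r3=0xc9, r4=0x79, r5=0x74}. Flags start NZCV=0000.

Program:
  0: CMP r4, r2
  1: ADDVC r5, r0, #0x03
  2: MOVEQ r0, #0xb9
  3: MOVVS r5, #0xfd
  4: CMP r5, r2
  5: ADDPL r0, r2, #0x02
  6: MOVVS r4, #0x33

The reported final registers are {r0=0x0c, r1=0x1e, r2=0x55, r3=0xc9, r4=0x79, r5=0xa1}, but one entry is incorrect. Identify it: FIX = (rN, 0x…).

FIX = (r5, 0x0f)

[0] flags=0010 → (cmp)
[1] flags=0010 VC?T → r5=0x0f
[2] flags=0010 EQ?F → skip
[3] flags=0010 VS?F → skip
[4] flags=1000 → (cmp)
[5] flags=1000 PL?F → skip
[6] flags=1000 VS?F → skip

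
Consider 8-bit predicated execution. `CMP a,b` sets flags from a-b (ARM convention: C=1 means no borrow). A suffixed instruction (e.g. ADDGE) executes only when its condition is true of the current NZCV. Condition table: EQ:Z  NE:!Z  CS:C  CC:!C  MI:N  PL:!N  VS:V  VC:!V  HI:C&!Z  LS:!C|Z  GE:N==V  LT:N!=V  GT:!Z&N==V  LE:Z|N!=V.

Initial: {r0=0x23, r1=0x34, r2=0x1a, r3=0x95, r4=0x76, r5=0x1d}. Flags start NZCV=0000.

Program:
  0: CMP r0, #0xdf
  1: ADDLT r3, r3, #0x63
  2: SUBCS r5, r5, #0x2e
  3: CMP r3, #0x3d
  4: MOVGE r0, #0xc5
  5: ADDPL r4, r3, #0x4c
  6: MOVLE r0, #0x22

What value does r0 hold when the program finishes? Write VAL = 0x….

[0] flags=0000 → (cmp)
[1] flags=0000 LT?F → skip
[2] flags=0000 CS?F → skip
[3] flags=0011 → (cmp)
[4] flags=0011 GE?F → skip
[5] flags=0011 PL?T → r4=0xe1
[6] flags=0011 LE?T → r0=0x22

VAL = 0x22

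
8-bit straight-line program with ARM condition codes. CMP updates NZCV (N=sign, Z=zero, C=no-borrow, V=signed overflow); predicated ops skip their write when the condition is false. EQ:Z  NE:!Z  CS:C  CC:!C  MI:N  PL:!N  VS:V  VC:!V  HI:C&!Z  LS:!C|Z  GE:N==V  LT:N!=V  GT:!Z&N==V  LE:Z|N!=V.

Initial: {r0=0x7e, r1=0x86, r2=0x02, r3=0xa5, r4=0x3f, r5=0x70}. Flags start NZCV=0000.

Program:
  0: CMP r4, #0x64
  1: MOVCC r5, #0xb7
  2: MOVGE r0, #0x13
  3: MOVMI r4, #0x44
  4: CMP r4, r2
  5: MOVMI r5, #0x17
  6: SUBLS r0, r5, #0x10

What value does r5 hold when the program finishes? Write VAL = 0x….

[0] flags=1000 → (cmp)
[1] flags=1000 CC?T → r5=0xb7
[2] flags=1000 GE?F → skip
[3] flags=1000 MI?T → r4=0x44
[4] flags=0010 → (cmp)
[5] flags=0010 MI?F → skip
[6] flags=0010 LS?F → skip

VAL = 0xb7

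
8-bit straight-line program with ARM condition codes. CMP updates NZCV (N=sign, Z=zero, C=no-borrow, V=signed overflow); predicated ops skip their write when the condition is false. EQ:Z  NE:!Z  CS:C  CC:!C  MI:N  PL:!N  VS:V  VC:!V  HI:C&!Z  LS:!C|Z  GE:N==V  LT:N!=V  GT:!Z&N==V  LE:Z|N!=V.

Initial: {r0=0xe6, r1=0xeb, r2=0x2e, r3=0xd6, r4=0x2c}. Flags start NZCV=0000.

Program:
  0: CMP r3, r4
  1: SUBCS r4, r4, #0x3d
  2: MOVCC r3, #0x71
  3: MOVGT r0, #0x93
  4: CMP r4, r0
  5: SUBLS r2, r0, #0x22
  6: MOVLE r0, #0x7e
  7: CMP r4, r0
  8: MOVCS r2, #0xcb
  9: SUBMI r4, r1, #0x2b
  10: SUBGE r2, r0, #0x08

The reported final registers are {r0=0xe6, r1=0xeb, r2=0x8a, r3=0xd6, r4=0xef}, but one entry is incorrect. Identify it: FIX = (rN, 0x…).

0: ✓ CMP  NZCV=1010
1: ✓ SUBCS  r4←0xef
2: · MOVCC
3: · MOVGT
4: ✓ CMP  NZCV=0010
5: · SUBLS
6: · MOVLE
7: ✓ CMP  NZCV=0010
8: ✓ MOVCS  r2←0xcb
9: · SUBMI
10: ✓ SUBGE  r2←0xde

FIX = (r2, 0xde)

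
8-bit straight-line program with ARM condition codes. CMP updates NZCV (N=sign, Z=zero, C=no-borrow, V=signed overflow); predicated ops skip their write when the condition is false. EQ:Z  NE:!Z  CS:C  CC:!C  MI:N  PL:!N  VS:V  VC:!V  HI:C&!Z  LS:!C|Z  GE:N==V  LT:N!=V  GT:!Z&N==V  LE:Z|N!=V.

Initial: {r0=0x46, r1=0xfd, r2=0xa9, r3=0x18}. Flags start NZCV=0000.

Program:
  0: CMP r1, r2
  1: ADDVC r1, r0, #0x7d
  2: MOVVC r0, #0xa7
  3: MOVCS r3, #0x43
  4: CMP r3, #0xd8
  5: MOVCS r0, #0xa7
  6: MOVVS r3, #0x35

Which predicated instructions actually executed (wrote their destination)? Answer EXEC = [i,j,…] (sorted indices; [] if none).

EXEC = [1,2,3]

0: ✓ CMP  NZCV=0010
1: ✓ ADDVC  r1←0xc3
2: ✓ MOVVC  r0←0xa7
3: ✓ MOVCS  r3←0x43
4: ✓ CMP  NZCV=0000
5: · MOVCS
6: · MOVVS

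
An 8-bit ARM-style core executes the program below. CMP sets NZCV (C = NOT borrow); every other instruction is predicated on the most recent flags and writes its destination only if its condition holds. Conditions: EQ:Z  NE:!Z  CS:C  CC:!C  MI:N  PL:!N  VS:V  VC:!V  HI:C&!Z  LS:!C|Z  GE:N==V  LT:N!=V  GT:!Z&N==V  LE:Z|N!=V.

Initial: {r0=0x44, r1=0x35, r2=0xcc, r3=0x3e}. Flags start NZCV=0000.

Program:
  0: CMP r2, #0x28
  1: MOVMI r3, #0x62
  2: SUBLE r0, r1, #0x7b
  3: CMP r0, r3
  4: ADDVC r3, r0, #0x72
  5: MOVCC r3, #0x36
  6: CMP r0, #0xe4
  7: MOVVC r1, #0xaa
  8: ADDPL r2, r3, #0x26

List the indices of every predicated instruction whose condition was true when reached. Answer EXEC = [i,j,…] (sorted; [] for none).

0: ✓ CMP  NZCV=1010
1: ✓ MOVMI  r3←0x62
2: ✓ SUBLE  r0←0xba
3: ✓ CMP  NZCV=0011
4: · ADDVC
5: · MOVCC
6: ✓ CMP  NZCV=1000
7: ✓ MOVVC  r1←0xaa
8: · ADDPL

EXEC = [1,2,7]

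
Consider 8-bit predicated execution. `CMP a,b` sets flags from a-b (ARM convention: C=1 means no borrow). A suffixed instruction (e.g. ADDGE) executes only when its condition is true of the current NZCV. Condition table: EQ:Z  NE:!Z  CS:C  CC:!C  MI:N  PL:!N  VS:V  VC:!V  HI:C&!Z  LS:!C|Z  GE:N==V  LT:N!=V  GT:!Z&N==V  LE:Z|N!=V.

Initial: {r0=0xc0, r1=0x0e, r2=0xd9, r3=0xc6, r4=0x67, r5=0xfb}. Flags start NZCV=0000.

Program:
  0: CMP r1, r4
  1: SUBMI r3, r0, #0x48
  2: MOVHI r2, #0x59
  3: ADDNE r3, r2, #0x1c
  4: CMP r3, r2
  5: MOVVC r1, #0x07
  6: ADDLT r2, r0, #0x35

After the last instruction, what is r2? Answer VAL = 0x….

[0] flags=1000 → (cmp)
[1] flags=1000 MI?T → r3=0x78
[2] flags=1000 HI?F → skip
[3] flags=1000 NE?T → r3=0xf5
[4] flags=0010 → (cmp)
[5] flags=0010 VC?T → r1=0x07
[6] flags=0010 LT?F → skip

VAL = 0xd9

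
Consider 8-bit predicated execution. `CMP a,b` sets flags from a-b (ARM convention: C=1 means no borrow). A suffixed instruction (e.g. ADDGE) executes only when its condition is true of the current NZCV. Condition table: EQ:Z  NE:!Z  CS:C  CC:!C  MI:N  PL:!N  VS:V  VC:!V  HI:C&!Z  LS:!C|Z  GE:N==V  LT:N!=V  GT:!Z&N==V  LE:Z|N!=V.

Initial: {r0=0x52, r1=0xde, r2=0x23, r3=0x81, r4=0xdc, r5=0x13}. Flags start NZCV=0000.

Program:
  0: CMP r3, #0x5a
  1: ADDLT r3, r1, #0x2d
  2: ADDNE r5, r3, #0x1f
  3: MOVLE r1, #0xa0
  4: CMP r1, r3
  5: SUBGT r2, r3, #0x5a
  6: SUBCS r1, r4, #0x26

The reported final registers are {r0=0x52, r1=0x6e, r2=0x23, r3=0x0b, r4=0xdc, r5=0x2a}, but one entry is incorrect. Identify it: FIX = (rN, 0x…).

FIX = (r1, 0xb6)

0: ✓ CMP  NZCV=0011
1: ✓ ADDLT  r3←0x0b
2: ✓ ADDNE  r5←0x2a
3: ✓ MOVLE  r1←0xa0
4: ✓ CMP  NZCV=1010
5: · SUBGT
6: ✓ SUBCS  r1←0xb6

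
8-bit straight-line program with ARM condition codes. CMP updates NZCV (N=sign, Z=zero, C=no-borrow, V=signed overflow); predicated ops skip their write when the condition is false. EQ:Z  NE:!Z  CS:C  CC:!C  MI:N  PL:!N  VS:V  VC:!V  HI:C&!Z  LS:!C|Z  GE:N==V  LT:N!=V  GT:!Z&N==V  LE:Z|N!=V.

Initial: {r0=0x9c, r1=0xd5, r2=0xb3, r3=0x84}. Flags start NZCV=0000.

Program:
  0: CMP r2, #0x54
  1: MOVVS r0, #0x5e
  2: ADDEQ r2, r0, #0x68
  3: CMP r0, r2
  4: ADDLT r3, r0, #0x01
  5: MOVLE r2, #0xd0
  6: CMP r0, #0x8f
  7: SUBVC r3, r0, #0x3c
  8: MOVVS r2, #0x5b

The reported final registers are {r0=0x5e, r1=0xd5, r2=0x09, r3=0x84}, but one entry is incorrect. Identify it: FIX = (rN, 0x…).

0: ✓ CMP  NZCV=0011
1: ✓ MOVVS  r0←0x5e
2: · ADDEQ
3: ✓ CMP  NZCV=1001
4: · ADDLT
5: · MOVLE
6: ✓ CMP  NZCV=1001
7: · SUBVC
8: ✓ MOVVS  r2←0x5b

FIX = (r2, 0x5b)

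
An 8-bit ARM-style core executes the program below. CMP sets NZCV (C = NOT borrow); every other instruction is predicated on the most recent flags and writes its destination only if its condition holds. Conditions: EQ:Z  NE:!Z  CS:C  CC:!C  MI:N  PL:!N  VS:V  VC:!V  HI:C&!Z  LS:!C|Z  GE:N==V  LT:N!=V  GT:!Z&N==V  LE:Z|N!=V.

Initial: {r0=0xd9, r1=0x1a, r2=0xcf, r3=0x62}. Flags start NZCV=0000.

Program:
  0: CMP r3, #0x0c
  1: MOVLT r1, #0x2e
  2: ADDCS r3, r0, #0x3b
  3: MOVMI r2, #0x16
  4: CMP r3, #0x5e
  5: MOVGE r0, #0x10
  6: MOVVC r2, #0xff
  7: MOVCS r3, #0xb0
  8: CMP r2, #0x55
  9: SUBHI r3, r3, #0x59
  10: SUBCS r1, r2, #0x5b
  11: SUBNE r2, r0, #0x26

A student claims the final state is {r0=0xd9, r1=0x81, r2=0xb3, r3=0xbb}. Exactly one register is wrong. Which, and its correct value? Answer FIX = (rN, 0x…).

0: ✓ CMP  NZCV=0010
1: · MOVLT
2: ✓ ADDCS  r3←0x14
3: · MOVMI
4: ✓ CMP  NZCV=1000
5: · MOVGE
6: ✓ MOVVC  r2←0xff
7: · MOVCS
8: ✓ CMP  NZCV=1010
9: ✓ SUBHI  r3←0xbb
10: ✓ SUBCS  r1←0xa4
11: ✓ SUBNE  r2←0xb3

FIX = (r1, 0xa4)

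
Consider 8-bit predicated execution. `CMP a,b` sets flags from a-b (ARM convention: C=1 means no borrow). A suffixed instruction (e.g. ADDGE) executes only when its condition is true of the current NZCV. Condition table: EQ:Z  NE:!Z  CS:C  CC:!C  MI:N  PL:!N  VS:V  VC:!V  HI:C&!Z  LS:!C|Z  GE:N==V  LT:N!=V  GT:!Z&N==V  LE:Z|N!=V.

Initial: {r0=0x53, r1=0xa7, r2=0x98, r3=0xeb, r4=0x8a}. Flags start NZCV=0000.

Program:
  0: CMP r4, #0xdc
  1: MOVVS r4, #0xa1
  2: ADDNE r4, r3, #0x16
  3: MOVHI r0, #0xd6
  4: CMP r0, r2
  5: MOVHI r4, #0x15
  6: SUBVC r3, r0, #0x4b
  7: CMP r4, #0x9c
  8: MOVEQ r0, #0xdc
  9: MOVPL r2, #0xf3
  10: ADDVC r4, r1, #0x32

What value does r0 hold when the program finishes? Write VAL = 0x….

VAL = 0x53

0: ✓ CMP  NZCV=1000
1: · MOVVS
2: ✓ ADDNE  r4←0x01
3: · MOVHI
4: ✓ CMP  NZCV=1001
5: · MOVHI
6: · SUBVC
7: ✓ CMP  NZCV=0000
8: · MOVEQ
9: ✓ MOVPL  r2←0xf3
10: ✓ ADDVC  r4←0xd9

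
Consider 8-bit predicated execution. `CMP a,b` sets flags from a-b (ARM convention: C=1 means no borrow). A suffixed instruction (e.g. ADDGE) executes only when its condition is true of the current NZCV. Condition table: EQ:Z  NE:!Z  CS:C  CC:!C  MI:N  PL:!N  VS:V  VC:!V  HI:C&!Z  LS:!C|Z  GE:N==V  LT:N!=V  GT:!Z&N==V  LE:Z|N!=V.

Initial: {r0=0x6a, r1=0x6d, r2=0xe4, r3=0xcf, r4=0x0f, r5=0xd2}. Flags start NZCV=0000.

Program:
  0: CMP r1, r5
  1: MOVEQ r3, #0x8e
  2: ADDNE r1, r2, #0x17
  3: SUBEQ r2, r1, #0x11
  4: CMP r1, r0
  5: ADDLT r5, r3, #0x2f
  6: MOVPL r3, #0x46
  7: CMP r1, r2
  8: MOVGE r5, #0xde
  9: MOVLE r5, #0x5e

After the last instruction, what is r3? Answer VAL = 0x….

0: ✓ CMP  NZCV=1001
1: · MOVEQ
2: ✓ ADDNE  r1←0xfb
3: · SUBEQ
4: ✓ CMP  NZCV=1010
5: ✓ ADDLT  r5←0xfe
6: · MOVPL
7: ✓ CMP  NZCV=0010
8: ✓ MOVGE  r5←0xde
9: · MOVLE

VAL = 0xcf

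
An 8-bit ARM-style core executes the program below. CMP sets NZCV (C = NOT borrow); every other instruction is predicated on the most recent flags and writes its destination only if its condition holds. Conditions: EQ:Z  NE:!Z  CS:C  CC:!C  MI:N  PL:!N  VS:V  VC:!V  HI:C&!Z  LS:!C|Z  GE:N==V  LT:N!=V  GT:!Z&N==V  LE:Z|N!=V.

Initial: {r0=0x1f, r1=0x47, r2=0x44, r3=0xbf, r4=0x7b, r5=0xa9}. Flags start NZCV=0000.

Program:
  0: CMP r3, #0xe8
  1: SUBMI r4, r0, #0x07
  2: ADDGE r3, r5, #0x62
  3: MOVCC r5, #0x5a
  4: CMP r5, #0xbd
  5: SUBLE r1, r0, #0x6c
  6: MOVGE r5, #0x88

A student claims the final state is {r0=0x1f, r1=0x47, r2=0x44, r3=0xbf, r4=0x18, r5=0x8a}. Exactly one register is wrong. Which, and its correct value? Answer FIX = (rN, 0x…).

FIX = (r5, 0x88)

0: ✓ CMP  NZCV=1000
1: ✓ SUBMI  r4←0x18
2: · ADDGE
3: ✓ MOVCC  r5←0x5a
4: ✓ CMP  NZCV=1001
5: · SUBLE
6: ✓ MOVGE  r5←0x88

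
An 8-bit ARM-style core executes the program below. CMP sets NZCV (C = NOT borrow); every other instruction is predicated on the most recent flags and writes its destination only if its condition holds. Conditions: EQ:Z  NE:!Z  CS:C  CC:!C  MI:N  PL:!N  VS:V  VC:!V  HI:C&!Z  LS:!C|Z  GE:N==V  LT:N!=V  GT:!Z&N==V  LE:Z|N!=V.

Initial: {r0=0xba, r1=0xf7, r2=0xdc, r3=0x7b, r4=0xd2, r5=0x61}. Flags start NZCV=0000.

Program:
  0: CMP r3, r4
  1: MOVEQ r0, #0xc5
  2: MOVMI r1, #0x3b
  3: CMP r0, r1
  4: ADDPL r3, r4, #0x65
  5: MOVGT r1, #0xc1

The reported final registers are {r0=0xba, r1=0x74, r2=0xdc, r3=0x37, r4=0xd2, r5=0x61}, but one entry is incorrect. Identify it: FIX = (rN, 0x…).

FIX = (r1, 0x3b)

0: ✓ CMP  NZCV=1001
1: · MOVEQ
2: ✓ MOVMI  r1←0x3b
3: ✓ CMP  NZCV=0011
4: ✓ ADDPL  r3←0x37
5: · MOVGT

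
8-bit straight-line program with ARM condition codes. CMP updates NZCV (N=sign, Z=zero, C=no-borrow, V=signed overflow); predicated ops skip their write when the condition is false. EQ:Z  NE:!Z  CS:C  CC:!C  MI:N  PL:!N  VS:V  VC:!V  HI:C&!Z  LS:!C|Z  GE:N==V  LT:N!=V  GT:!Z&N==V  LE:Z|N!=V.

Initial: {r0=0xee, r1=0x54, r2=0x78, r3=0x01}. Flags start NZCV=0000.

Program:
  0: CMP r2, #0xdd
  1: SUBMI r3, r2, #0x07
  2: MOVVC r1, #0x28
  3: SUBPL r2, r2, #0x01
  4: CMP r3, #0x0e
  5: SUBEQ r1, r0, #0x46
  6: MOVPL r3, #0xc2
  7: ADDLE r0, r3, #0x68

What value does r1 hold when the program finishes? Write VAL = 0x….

0: ✓ CMP  NZCV=1001
1: ✓ SUBMI  r3←0x71
2: · MOVVC
3: · SUBPL
4: ✓ CMP  NZCV=0010
5: · SUBEQ
6: ✓ MOVPL  r3←0xc2
7: · ADDLE

VAL = 0x54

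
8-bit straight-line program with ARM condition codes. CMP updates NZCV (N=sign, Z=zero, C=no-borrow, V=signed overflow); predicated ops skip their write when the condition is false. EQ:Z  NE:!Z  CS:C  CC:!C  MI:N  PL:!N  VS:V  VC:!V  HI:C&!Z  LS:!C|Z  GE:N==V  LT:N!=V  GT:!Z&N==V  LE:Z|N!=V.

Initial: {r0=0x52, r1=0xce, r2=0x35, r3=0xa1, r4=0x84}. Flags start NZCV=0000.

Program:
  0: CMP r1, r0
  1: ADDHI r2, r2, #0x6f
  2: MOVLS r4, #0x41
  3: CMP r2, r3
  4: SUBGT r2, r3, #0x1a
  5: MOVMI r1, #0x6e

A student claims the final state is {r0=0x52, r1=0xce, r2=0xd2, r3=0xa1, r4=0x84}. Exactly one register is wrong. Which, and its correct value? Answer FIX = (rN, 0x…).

[0] flags=0011 → (cmp)
[1] flags=0011 HI?T → r2=0xa4
[2] flags=0011 LS?F → skip
[3] flags=0010 → (cmp)
[4] flags=0010 GT?T → r2=0x87
[5] flags=0010 MI?F → skip

FIX = (r2, 0x87)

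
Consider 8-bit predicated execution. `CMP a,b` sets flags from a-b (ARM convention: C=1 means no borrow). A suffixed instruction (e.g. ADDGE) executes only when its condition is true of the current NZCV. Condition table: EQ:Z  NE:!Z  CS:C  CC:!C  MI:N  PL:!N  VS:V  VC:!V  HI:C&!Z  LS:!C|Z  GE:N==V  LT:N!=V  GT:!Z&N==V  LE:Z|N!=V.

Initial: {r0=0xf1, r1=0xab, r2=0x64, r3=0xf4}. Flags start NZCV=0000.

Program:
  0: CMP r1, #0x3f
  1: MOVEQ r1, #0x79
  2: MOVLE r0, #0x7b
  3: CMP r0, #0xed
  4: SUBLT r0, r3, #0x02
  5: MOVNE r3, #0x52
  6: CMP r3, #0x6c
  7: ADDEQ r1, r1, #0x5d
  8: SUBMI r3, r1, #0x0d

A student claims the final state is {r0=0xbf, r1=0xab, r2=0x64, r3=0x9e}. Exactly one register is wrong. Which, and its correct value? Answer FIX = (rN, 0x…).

FIX = (r0, 0x7b)

0: ✓ CMP  NZCV=0011
1: · MOVEQ
2: ✓ MOVLE  r0←0x7b
3: ✓ CMP  NZCV=1001
4: · SUBLT
5: ✓ MOVNE  r3←0x52
6: ✓ CMP  NZCV=1000
7: · ADDEQ
8: ✓ SUBMI  r3←0x9e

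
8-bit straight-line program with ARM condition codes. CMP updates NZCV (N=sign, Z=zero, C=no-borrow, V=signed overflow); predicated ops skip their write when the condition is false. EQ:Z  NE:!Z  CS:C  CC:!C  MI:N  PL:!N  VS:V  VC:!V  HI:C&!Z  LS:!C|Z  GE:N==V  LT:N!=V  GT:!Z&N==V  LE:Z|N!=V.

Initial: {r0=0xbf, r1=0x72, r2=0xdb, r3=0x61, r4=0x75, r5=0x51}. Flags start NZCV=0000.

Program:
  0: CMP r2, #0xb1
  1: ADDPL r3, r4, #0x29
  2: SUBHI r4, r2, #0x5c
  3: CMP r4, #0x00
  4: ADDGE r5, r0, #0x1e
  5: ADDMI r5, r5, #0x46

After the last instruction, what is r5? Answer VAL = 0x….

0: ✓ CMP  NZCV=0010
1: ✓ ADDPL  r3←0x9e
2: ✓ SUBHI  r4←0x7f
3: ✓ CMP  NZCV=0010
4: ✓ ADDGE  r5←0xdd
5: · ADDMI

VAL = 0xdd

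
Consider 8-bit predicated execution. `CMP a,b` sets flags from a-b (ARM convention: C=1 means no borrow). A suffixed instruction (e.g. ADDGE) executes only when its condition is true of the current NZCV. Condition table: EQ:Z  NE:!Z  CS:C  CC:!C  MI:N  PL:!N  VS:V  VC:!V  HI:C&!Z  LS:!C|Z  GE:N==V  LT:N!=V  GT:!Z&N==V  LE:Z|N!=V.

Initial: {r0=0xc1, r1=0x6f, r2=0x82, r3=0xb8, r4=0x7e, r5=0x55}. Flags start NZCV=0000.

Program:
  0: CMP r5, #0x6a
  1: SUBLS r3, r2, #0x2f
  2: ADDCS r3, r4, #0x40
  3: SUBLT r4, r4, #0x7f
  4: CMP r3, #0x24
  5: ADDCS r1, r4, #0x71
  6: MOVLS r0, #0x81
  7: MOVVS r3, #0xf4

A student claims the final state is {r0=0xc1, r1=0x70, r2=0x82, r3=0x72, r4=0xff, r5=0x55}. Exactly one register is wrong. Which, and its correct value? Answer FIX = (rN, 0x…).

0: ✓ CMP  NZCV=1000
1: ✓ SUBLS  r3←0x53
2: · ADDCS
3: ✓ SUBLT  r4←0xff
4: ✓ CMP  NZCV=0010
5: ✓ ADDCS  r1←0x70
6: · MOVLS
7: · MOVVS

FIX = (r3, 0x53)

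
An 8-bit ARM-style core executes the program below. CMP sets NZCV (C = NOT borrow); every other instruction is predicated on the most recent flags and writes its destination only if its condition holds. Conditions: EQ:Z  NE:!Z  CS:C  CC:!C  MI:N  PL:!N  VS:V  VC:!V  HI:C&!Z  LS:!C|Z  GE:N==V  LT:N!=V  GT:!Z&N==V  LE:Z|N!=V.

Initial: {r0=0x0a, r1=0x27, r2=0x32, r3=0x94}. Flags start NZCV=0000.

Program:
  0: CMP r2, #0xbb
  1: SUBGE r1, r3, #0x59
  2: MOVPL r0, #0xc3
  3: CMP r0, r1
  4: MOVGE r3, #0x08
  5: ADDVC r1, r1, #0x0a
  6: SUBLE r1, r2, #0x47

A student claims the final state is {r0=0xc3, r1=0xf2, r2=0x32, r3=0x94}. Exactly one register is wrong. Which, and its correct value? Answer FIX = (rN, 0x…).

0: ✓ CMP  NZCV=0000
1: ✓ SUBGE  r1←0x3b
2: ✓ MOVPL  r0←0xc3
3: ✓ CMP  NZCV=1010
4: · MOVGE
5: ✓ ADDVC  r1←0x45
6: ✓ SUBLE  r1←0xeb

FIX = (r1, 0xeb)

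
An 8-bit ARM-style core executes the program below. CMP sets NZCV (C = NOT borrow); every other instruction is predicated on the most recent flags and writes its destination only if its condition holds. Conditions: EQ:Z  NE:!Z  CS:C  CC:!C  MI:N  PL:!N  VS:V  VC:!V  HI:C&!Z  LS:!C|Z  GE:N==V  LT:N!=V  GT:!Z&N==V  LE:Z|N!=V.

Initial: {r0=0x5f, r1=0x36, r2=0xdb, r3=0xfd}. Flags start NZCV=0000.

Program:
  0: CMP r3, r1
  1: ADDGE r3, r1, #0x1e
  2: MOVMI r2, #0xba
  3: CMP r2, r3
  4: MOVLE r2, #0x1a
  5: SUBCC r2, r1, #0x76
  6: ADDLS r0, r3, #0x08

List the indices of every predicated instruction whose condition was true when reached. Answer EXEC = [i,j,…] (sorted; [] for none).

EXEC = [2,4,5,6]

0: ✓ CMP  NZCV=1010
1: · ADDGE
2: ✓ MOVMI  r2←0xba
3: ✓ CMP  NZCV=1000
4: ✓ MOVLE  r2←0x1a
5: ✓ SUBCC  r2←0xc0
6: ✓ ADDLS  r0←0x05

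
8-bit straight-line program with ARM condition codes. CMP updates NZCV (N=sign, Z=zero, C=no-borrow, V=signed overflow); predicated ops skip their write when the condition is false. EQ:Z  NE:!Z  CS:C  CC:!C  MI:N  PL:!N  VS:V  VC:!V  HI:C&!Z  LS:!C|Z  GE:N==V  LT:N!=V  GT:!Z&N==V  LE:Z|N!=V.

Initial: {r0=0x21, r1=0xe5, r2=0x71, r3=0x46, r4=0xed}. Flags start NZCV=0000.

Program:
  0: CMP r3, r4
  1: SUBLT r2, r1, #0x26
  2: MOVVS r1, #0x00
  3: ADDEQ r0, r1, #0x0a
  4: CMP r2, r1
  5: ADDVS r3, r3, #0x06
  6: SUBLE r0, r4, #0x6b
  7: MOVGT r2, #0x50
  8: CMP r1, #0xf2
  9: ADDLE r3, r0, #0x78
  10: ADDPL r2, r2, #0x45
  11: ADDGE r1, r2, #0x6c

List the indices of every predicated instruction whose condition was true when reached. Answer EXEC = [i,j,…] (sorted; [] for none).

[0] flags=0000 → (cmp)
[1] flags=0000 LT?F → skip
[2] flags=0000 VS?F → skip
[3] flags=0000 EQ?F → skip
[4] flags=1001 → (cmp)
[5] flags=1001 VS?T → r3=0x4c
[6] flags=1001 LE?F → skip
[7] flags=1001 GT?T → r2=0x50
[8] flags=1000 → (cmp)
[9] flags=1000 LE?T → r3=0x99
[10] flags=1000 PL?F → skip
[11] flags=1000 GE?F → skip

EXEC = [5,7,9]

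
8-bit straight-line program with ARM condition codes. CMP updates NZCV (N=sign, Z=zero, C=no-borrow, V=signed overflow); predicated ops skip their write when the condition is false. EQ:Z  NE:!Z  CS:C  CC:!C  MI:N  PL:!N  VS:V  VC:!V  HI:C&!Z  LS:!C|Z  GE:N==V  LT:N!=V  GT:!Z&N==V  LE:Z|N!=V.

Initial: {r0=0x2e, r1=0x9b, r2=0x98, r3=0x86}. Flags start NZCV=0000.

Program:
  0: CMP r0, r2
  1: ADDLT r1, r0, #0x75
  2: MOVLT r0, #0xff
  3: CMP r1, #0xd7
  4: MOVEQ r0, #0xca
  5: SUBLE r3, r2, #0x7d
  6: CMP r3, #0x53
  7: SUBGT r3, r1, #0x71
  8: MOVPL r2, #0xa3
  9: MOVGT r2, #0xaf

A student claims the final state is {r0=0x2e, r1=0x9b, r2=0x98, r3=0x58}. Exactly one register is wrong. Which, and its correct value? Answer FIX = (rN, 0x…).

FIX = (r3, 0x1b)

[0] flags=1001 → (cmp)
[1] flags=1001 LT?F → skip
[2] flags=1001 LT?F → skip
[3] flags=1000 → (cmp)
[4] flags=1000 EQ?F → skip
[5] flags=1000 LE?T → r3=0x1b
[6] flags=1000 → (cmp)
[7] flags=1000 GT?F → skip
[8] flags=1000 PL?F → skip
[9] flags=1000 GT?F → skip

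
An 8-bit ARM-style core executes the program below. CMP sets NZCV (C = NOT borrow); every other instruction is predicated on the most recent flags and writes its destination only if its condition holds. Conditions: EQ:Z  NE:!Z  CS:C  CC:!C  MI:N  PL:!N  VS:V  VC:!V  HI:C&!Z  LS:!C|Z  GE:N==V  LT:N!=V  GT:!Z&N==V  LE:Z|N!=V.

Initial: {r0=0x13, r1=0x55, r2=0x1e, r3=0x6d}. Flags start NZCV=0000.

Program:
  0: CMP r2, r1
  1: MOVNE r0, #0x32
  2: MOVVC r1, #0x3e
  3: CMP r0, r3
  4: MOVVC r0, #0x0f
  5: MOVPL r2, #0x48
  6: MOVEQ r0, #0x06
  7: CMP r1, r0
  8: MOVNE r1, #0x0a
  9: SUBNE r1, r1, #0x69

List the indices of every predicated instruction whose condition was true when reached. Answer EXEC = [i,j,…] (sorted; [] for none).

EXEC = [1,2,4,8,9]

0: ✓ CMP  NZCV=1000
1: ✓ MOVNE  r0←0x32
2: ✓ MOVVC  r1←0x3e
3: ✓ CMP  NZCV=1000
4: ✓ MOVVC  r0←0x0f
5: · MOVPL
6: · MOVEQ
7: ✓ CMP  NZCV=0010
8: ✓ MOVNE  r1←0x0a
9: ✓ SUBNE  r1←0xa1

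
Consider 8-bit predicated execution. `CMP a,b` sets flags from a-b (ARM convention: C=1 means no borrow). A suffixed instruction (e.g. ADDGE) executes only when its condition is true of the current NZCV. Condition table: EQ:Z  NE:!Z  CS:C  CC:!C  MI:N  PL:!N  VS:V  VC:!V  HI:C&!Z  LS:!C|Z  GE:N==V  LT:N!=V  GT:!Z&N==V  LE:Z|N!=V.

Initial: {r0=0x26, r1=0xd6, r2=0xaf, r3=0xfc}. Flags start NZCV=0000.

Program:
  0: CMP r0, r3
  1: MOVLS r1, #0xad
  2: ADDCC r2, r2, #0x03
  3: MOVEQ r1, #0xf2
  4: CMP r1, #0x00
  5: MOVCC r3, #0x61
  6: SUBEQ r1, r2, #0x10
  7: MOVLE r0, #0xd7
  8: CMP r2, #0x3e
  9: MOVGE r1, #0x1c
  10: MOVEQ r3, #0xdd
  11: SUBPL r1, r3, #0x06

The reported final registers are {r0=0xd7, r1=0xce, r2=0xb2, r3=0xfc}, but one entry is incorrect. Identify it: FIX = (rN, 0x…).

[0] flags=0000 → (cmp)
[1] flags=0000 LS?T → r1=0xad
[2] flags=0000 CC?T → r2=0xb2
[3] flags=0000 EQ?F → skip
[4] flags=1010 → (cmp)
[5] flags=1010 CC?F → skip
[6] flags=1010 EQ?F → skip
[7] flags=1010 LE?T → r0=0xd7
[8] flags=0011 → (cmp)
[9] flags=0011 GE?F → skip
[10] flags=0011 EQ?F → skip
[11] flags=0011 PL?T → r1=0xf6

FIX = (r1, 0xf6)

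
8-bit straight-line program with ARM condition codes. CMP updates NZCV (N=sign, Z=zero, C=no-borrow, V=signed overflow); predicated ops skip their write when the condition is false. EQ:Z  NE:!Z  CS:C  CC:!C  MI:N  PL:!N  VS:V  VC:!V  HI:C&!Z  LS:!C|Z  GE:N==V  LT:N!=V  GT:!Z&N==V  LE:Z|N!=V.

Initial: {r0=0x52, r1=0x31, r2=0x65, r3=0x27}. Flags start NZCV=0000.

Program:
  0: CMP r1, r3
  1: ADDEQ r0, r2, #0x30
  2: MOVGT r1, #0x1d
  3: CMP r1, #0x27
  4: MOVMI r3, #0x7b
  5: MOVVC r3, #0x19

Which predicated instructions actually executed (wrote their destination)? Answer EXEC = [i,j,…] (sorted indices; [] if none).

EXEC = [2,4,5]

0: ✓ CMP  NZCV=0010
1: · ADDEQ
2: ✓ MOVGT  r1←0x1d
3: ✓ CMP  NZCV=1000
4: ✓ MOVMI  r3←0x7b
5: ✓ MOVVC  r3←0x19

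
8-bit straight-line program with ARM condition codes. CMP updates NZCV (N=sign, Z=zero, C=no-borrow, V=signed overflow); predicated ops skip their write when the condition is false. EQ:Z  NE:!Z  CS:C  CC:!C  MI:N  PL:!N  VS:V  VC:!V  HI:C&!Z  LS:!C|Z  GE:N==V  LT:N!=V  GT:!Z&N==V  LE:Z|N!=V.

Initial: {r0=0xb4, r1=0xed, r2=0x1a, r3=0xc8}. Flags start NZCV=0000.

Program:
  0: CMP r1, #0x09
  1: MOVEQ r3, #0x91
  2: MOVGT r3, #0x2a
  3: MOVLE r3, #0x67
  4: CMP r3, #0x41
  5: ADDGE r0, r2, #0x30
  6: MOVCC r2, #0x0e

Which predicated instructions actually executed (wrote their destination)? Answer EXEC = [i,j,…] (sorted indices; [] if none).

0: ✓ CMP  NZCV=1010
1: · MOVEQ
2: · MOVGT
3: ✓ MOVLE  r3←0x67
4: ✓ CMP  NZCV=0010
5: ✓ ADDGE  r0←0x4a
6: · MOVCC

EXEC = [3,5]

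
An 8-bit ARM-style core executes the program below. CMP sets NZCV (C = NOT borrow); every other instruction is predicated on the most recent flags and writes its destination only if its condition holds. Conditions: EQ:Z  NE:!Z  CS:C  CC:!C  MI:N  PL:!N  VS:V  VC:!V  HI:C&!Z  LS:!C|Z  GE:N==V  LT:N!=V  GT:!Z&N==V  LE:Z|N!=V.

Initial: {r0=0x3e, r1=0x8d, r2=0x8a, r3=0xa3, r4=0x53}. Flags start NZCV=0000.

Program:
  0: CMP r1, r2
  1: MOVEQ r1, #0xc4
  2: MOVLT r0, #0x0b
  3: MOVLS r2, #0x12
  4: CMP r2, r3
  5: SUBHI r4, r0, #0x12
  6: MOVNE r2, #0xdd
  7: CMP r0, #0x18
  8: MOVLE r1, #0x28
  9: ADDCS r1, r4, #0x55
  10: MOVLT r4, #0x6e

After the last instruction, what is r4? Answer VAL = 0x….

0: ✓ CMP  NZCV=0010
1: · MOVEQ
2: · MOVLT
3: · MOVLS
4: ✓ CMP  NZCV=1000
5: · SUBHI
6: ✓ MOVNE  r2←0xdd
7: ✓ CMP  NZCV=0010
8: · MOVLE
9: ✓ ADDCS  r1←0xa8
10: · MOVLT

VAL = 0x53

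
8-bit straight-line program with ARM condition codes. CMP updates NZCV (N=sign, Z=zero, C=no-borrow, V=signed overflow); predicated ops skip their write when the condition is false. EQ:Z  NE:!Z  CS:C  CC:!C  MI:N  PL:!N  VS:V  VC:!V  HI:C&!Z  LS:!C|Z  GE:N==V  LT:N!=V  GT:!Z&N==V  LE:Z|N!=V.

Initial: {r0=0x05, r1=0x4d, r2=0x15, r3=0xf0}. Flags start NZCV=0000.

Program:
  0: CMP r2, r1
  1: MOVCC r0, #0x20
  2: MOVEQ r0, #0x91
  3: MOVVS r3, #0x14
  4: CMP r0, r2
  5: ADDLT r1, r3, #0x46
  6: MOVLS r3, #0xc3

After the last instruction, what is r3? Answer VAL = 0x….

VAL = 0xf0

0: ✓ CMP  NZCV=1000
1: ✓ MOVCC  r0←0x20
2: · MOVEQ
3: · MOVVS
4: ✓ CMP  NZCV=0010
5: · ADDLT
6: · MOVLS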